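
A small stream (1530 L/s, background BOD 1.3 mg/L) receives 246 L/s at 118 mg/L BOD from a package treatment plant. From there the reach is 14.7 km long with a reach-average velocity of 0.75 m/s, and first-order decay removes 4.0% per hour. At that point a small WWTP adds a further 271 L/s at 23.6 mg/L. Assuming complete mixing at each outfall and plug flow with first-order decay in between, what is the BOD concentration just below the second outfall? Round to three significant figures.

15.3 mg/L

Flow-weighted average: C = (1530·1.300 + 246.0·118.0) / 1776 = 31020/1776 = 17.46 mg/L; combined flow 1776 L/s.
Travel time t = 14.7·1000 / 0.75 = 19600 s = 5.444 h.
4.0%/h lost → k = −ln(1 − 0.04) = 0.04082 h⁻¹.
First-order decay: C = 17.46·exp(−k·t) = 17.46·0.8007 = 13.98 mg/L.
At the second outfall, C = (1776·13.98 + 271.0·23.60) / (1776 + 271.0) = 15.26 mg/L.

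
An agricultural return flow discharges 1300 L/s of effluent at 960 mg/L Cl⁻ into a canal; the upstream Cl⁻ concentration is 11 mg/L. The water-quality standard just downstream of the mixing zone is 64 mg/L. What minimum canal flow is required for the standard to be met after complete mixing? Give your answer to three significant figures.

22000 L/s

Set C_mix = 64: (Q·11.00 + 1300·960.0) / (Q + 1300) = 64
→ Q = 1300·(960.0 − 64)/(64 − 11.00) = 21980 L/s.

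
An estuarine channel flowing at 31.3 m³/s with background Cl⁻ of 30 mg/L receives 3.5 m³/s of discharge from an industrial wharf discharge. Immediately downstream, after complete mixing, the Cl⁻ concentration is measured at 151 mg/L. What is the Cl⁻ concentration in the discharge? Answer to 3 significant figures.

Mass balance: 31.30·30.00 + 3.500·Cₑ = 34.80·151.0
→ Cₑ = (34.80·151.0 − 31.30·30.00) / 3.500 = 1233 mg/L.

1230 mg/L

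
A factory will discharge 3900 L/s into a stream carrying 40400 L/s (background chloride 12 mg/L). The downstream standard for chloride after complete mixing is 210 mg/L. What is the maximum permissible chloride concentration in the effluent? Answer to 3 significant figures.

2260 mg/L

At the limit, (Qr·Cr + Qe·Cₑ)/(Qr + Qe) = 210:
Cₑ = (44300·210 − 40400·12.00) / 3900 = 2261 mg/L.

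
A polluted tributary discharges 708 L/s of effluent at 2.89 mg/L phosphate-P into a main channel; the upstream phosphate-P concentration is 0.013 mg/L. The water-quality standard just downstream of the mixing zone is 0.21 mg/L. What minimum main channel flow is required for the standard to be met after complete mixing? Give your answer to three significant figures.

Set C_mix = 0.21: (Q·0.01300 + 708.0·2.890) / (Q + 708.0) = 0.21
→ Q = 708.0·(2.890 − 0.21)/(0.21 − 0.01300) = 9632 L/s.

9630 L/s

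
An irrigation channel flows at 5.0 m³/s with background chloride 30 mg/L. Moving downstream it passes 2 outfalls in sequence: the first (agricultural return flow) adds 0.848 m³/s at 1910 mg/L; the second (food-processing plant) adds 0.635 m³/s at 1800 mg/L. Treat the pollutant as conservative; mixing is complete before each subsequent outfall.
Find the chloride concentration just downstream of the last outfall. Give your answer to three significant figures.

Below outfall 1: Q → 5.848 m³/s, C = (5.000·30.00 + 0.8480·1910)/5.848 = 302.6 mg/L.
Below outfall 2: Q → 6.483 m³/s, C = (5.848·302.6 + 0.6350·1800)/6.483 = 449.3 mg/L.

449 mg/L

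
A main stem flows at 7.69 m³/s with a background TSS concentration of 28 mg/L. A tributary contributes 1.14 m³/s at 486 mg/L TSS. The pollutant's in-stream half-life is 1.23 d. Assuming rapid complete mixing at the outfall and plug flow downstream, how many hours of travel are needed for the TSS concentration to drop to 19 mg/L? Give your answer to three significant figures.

64.9 h

Mass balance: C = (7.690·28.00 + 1.140·486.0) / 8.830 = 769.4/8.830 = 87.13 mg/L.
Half-life 1.23 d → k = ln 2 / 1.23 = 0.5635 d⁻¹.
87.13·exp(−k·t) = 19 → t = ln(87.13/19)/k = 233500 s = 64.86 h.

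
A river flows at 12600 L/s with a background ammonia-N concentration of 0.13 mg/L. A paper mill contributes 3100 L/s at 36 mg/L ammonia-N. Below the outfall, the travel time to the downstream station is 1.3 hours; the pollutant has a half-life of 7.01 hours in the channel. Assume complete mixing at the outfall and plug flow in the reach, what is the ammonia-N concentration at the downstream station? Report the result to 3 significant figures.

Mixed concentration C = ΣQC/ΣQ = (12600·0.1300 + 3100·36.00) / 15700 = 113200/15700 = 7.213 mg/L.
Half-life 7.01 h → k = ln 2 / 7.01 = 0.09888 h⁻¹ = 2.373 d⁻¹.
First-order decay: C = 7.213·exp(−k·t) = 7.213·0.8794 = 6.343 mg/L.

6.34 mg/L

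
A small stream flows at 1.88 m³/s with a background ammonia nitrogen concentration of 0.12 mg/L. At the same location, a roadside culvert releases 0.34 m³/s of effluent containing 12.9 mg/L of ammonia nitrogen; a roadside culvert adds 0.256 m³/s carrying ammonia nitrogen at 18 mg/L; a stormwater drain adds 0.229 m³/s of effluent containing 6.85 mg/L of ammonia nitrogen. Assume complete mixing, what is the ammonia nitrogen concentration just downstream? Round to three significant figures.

After mixing, C = (1.880·0.1200 + 0.3400·12.90 + 0.2560·18.00 + 0.2290·6.850) / 2.705 = 10.79/2.705 = 3.988 mg/L.

3.99 mg/L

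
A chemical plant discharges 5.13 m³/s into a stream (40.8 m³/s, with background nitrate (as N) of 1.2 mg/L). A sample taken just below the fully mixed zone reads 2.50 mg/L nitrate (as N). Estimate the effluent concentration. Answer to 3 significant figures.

12.8 mg/L

Mass balance: 40.80·1.200 + 5.130·Cₑ = 45.93·2.500
→ Cₑ = (45.93·2.500 − 40.80·1.200) / 5.130 = 12.84 mg/L.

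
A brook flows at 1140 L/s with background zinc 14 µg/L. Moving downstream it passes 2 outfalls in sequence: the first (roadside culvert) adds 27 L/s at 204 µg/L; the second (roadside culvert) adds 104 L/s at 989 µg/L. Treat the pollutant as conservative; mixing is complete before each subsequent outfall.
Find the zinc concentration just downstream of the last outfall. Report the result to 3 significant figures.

Below outfall 1: Q → 1167 L/s, C = (1140·14.00 + 27.00·204.0)/1167 = 18.40 µg/L.
Below outfall 2: Q → 1271 L/s, C = (1167·18.40 + 104.0·989.0)/1271 = 97.82 µg/L.

97.8 µg/L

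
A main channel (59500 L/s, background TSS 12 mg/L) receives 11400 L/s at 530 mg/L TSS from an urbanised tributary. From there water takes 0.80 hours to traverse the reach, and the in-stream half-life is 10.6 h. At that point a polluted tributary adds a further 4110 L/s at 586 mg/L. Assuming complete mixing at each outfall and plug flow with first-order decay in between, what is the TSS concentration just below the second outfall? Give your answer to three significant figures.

Conservation of mass: C = (59500·12.00 + 11400·530.0) / 70900 = 6756000/70900 = 95.29 mg/L; combined flow 70900 L/s.
Half-life 10.6 h → k = ln 2 / 10.6 = 0.06539 h⁻¹ = 1.569 d⁻¹.
First-order decay: C = 95.29·exp(−k·t) = 95.29·0.9490 = 90.43 mg/L.
At the second outfall, C = (70900·90.43 + 4110·586.0) / (70900 + 4110) = 117.6 mg/L.

118 mg/L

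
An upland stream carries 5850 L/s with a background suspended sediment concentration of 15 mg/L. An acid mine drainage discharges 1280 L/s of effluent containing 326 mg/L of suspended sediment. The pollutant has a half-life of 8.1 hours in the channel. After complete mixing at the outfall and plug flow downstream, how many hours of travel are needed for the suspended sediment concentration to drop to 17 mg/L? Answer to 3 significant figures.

16.7 h

Mixed concentration C = ΣQC/ΣQ = (5850·15.00 + 1280·326.0) / 7130 = 505000/7130 = 70.83 mg/L.
Half-life 8.1 h → k = ln 2 / 8.1 = 0.08557 h⁻¹ = 2.054 d⁻¹.
70.83·exp(−k·t) = 17 → t = ln(70.83/17)/k = 60040 s = 16.68 h.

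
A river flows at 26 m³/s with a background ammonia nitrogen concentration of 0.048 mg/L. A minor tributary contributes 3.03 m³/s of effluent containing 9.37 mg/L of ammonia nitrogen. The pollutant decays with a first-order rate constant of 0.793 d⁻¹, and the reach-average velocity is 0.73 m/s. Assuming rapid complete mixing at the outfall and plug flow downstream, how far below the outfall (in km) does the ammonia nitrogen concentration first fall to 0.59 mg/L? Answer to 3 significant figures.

43.6 km

After mixing, C = (26.00·0.04800 + 3.030·9.370) / 29.03 = 29.64/29.03 = 1.021 mg/L.
Set 1.021·exp(−k·t) = 0.59 → t = ln(1.021/0.59)/k = 59750 s = 16.60 h.
Distance = v·t = 0.73·59750 = 43620 m = 43.62 km.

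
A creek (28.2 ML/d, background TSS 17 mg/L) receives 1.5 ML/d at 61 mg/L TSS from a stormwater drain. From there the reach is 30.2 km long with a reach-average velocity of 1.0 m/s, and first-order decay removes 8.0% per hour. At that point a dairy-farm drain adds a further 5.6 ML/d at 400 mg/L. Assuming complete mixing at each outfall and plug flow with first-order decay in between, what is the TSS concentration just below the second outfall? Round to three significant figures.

71.5 mg/L

Flow-weighted average: C = (28.20·17.00 + 1.500·61.00) / 29.70 = 570.9/29.70 = 19.22 mg/L; combined flow 29.70 ML/d.
Travel time t = 30.2·1000 / 1.0 = 30200 s = 8.389 h.
8.0%/h lost → k = −ln(1 − 0.08) = 0.08338 h⁻¹.
Decay over the reach: 19.22·exp(−kt) = 19.22·0.4968 = 9.550 mg/L.
Second outfall: C = (29.70·9.550 + 5.600·400.0)/35.30 = 71.49 mg/L.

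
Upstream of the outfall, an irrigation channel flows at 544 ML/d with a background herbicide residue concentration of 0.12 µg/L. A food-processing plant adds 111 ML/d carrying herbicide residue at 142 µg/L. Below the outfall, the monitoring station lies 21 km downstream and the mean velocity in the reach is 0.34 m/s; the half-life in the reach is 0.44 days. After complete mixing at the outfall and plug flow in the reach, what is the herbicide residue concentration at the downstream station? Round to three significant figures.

7.84 µg/L

Flow-weighted average: C = (544.0·0.1200 + 111.0·142.0) / 655.0 = 15830/655.0 = 24.16 µg/L.
Travel time t = 21·1000 / 0.34 = 61760 s = 17.16 h.
Half-life 0.44 d → k = ln 2 / 0.44 = 1.575 d⁻¹.
Applying C = C₀e^(−kt): 24.16 × 0.3243 = 7.836 µg/L.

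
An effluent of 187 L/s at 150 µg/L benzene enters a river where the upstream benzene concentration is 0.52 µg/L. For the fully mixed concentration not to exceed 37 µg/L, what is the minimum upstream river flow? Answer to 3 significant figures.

Set C_mix = 37: (Q·0.5200 + 187.0·150.0) / (Q + 187.0) = 37
→ Q = 187.0·(150.0 − 37)/(37 − 0.5200) = 579.2 L/s.

579 L/s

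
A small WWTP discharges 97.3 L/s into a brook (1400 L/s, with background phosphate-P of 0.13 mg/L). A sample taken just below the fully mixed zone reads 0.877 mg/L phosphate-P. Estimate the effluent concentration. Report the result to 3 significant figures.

Mass balance: 1400·0.1300 + 97.30·Cₑ = 1497·0.8770
→ Cₑ = (1497·0.8770 − 1400·0.1300) / 97.30 = 11.63 mg/L.

11.6 mg/L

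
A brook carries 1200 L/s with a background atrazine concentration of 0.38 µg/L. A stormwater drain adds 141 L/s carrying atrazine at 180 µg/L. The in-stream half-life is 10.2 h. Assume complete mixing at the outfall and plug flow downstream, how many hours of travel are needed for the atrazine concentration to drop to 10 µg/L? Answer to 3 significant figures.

9.65 h

Conservation of mass: C = (1200·0.3800 + 141.0·180.0) / 1341 = 25840/1341 = 19.27 µg/L.
Half-life 10.2 h → k = ln 2 / 10.2 = 0.06796 h⁻¹ = 1.631 d⁻¹.
19.27·exp(−k·t) = 10 → t = ln(19.27/10)/k = 34740 s = 9.650 h.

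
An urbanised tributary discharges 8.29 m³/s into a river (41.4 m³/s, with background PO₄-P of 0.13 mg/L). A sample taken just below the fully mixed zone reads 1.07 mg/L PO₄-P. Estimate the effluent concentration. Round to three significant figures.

Mass balance: 41.40·0.1300 + 8.290·Cₑ = 49.69·1.070
→ Cₑ = (49.69·1.070 − 41.40·0.1300) / 8.290 = 5.764 mg/L.

5.76 mg/L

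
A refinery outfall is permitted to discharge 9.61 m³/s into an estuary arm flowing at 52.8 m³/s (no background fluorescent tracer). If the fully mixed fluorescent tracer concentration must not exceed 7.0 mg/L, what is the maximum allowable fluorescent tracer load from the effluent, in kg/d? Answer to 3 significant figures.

37700 kg/d

Mass balance at the limit: 52.80·0 + 9.610·Cₑ = 62.41·7.0 → Cₑ = 45.46 mg/L.
Load = 9.610 m³/s × 45.46 g/m³ × 86 400 s/d = 37750 kg/d.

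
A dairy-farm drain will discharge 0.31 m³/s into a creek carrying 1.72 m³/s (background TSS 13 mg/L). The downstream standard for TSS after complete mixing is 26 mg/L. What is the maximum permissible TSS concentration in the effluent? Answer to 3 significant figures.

At the limit, (Qr·Cr + Qe·Cₑ)/(Qr + Qe) = 26:
Cₑ = (2.030·26 − 1.720·13.00) / 0.3100 = 98.13 mg/L.

98.1 mg/L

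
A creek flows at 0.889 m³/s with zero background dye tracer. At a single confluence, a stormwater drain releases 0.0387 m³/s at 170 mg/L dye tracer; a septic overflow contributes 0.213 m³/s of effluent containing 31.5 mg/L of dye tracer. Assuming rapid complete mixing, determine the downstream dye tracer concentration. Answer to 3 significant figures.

Flow-weighted average: C = (0.8890·0 + 0.03870·170.0 + 0.2130·31.50) / 1.141 = 13.29/1.141 = 11.65 mg/L.

11.6 mg/L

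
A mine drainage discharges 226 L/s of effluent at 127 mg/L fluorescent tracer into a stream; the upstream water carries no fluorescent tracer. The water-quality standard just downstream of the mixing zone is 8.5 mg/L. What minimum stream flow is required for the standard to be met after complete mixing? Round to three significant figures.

Set C_mix = 8.5: (Q·0 + 226.0·127.0) / (Q + 226.0) = 8.5
→ Q = 226.0·(127.0 − 8.5)/(8.5 − 0) = 3151 L/s.

3150 L/s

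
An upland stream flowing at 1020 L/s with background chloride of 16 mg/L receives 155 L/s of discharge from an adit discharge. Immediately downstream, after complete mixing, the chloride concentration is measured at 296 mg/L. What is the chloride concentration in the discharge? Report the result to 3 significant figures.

2140 mg/L

Mass balance: 1020·16.00 + 155.0·Cₑ = 1175·296.0
→ Cₑ = (1175·296.0 − 1020·16.00) / 155.0 = 2139 mg/L.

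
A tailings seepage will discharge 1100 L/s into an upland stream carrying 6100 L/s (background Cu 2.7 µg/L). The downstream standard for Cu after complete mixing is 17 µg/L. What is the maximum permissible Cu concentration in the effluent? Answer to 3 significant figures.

96.3 µg/L

At the limit, (Qr·Cr + Qe·Cₑ)/(Qr + Qe) = 17:
Cₑ = (7200·17 − 6100·2.700) / 1100 = 96.30 µg/L.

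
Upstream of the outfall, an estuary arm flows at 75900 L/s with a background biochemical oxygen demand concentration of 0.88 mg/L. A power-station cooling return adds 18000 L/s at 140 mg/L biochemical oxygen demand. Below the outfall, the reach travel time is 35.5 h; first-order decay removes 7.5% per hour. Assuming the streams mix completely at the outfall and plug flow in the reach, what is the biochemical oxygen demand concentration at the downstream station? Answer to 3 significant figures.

1.73 mg/L

Mass balance: C = (75900·0.8800 + 18000·140.0) / 93900 = 2587000/93900 = 27.55 mg/L.
7.5%/h lost → k = −ln(1 − 0.075) = 0.07796 h⁻¹.
Decay over the reach: 27.55·exp(−kt) = 27.55·0.06281 = 1.730 mg/L.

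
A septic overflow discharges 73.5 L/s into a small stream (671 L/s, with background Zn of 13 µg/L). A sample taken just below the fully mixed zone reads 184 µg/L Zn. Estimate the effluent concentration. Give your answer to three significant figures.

1750 µg/L

Mass balance: 671.0·13.00 + 73.50·Cₑ = 744.5·184.0
→ Cₑ = (744.5·184.0 − 671.0·13.00) / 73.50 = 1745 µg/L.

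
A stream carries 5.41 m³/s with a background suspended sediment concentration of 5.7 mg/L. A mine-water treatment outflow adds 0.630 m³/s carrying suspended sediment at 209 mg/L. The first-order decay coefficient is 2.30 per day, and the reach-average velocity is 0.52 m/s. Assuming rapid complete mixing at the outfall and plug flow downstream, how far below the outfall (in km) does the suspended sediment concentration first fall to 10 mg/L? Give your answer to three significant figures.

19.3 km

Conservation of mass: C = (5.410·5.700 + 0.6300·209.0) / 6.040 = 162.5/6.040 = 26.91 mg/L.
Set 26.91·exp(−k·t) = 10 → t = ln(26.91/10)/k = 37180 s = 10.33 h.
Distance = v·t = 0.52·37180 = 19330 m = 19.33 km.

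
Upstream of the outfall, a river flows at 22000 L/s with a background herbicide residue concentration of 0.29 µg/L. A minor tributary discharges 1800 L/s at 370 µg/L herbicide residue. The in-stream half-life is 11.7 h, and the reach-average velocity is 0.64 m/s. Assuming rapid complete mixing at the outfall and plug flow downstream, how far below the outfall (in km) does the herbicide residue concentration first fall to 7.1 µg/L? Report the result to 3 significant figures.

53.7 km

Conservation of mass: C = (22000·0.2900 + 1800·370.0) / 23800 = 672400/23800 = 28.25 µg/L.
Half-life 11.7 h → k = ln 2 / 11.7 = 0.05924 h⁻¹ = 1.422 d⁻¹.
Set 28.25·exp(−k·t) = 7.1 → t = ln(28.25/7.1)/k = 83920 s = 23.31 h.
Distance = v·t = 0.64·83920 = 53710 m = 53.71 km.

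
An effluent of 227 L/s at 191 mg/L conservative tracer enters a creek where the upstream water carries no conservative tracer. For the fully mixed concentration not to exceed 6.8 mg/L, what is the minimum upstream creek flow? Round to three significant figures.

6150 L/s

Set C_mix = 6.8: (Q·0 + 227.0·191.0) / (Q + 227.0) = 6.8
→ Q = 227.0·(191.0 − 6.8)/(6.8 − 0) = 6149 L/s.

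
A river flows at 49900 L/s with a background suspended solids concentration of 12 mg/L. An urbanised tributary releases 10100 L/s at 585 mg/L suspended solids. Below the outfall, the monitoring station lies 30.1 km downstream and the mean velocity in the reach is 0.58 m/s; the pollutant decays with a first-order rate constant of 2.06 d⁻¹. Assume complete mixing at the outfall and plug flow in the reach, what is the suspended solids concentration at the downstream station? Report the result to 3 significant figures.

Flow-weighted average: C = (49900·12.00 + 10100·585.0) / 60000 = 6507000/60000 = 108.5 mg/L.
Travel time t = 30.1·1000 / 0.58 = 51900 s = 14.42 h.
Decay over the reach: 108.5·exp(−kt) = 108.5·0.2902 = 31.47 mg/L.

31.5 mg/L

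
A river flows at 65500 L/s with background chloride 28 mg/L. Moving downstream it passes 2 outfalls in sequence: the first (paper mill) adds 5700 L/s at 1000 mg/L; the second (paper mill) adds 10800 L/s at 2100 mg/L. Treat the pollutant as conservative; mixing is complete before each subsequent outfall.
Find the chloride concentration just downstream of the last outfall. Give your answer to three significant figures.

Outfall 1: combined Q = 71200 L/s; C = (65500·28.00 + 5700·1000)/71200 = 105.8 mg/L.
Outfall 2: combined Q = 82000 L/s; C = (71200·105.8 + 10800·2100)/82000 = 368.5 mg/L.

368 mg/L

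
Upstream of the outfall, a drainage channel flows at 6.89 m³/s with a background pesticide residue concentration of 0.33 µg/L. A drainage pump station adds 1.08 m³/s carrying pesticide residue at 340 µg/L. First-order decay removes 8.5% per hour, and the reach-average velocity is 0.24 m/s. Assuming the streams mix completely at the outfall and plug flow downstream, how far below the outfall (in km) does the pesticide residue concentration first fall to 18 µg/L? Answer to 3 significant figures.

9.20 km

Flow-weighted average: C = (6.890·0.3300 + 1.080·340.0) / 7.970 = 369.5/7.970 = 46.36 µg/L.
8.5%/h lost → k = −ln(1 − 0.085) = 0.08883 h⁻¹.
Set 46.36·exp(−k·t) = 18 → t = ln(46.36/18)/k = 38340 s = 10.65 h.
Distance = v·t = 0.24·38340 = 9201 m = 9.201 km.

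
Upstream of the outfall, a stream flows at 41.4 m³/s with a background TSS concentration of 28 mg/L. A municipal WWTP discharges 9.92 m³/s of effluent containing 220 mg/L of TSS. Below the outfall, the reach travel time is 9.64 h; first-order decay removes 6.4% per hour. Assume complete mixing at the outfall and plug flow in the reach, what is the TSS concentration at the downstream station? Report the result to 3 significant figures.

34.4 mg/L

Conservation of mass: C = (41.40·28.00 + 9.920·220.0) / 51.32 = 3342/51.32 = 65.11 mg/L.
6.4%/h lost → k = −ln(1 − 0.064) = 0.06614 h⁻¹.
First-order decay: C = 65.11·exp(−k·t) = 65.11·0.5286 = 34.42 mg/L.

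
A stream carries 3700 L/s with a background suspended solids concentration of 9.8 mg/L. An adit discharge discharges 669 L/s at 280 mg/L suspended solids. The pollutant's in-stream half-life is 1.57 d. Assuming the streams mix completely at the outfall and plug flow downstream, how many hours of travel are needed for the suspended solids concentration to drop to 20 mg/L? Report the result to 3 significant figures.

Mixed concentration C = ΣQC/ΣQ = (3700·9.800 + 669.0·280.0) / 4369 = 223600/4369 = 51.17 mg/L.
Half-life 1.57 d → k = ln 2 / 1.57 = 0.4415 d⁻¹.
51.17·exp(−k·t) = 20 → t = ln(51.17/20)/k = 183900 s = 51.07 h.

51.1 h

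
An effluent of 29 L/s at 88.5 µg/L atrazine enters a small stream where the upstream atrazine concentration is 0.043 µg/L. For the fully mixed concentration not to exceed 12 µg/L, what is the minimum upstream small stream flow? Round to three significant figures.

186 L/s

Set C_mix = 12: (Q·0.04300 + 29.00·88.50) / (Q + 29.00) = 12
→ Q = 29.00·(88.50 − 12)/(12 − 0.04300) = 185.5 L/s.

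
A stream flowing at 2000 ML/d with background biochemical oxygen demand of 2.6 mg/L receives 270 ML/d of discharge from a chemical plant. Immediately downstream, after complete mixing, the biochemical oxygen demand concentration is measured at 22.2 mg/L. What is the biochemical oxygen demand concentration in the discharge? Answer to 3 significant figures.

167 mg/L

Mass balance: 2000·2.600 + 270.0·Cₑ = 2270·22.20
→ Cₑ = (2270·22.20 − 2000·2.600) / 270.0 = 167.4 mg/L.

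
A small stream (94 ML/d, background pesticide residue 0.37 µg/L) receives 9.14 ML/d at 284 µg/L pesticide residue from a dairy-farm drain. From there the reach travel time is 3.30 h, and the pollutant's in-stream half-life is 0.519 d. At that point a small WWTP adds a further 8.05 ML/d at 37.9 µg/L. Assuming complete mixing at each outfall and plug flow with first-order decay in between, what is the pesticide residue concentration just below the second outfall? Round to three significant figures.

After mixing, C = (94.00·0.3700 + 9.140·284.0) / 103.1 = 2631/103.1 = 25.50 µg/L; combined flow 103.1 ML/d.
Half-life 0.519 d → k = ln 2 / 0.519 = 1.336 d⁻¹.
After decay, C = 25.50 × e^(−kt) = 25.50 × 0.8322 = 21.23 µg/L.
Second outfall: C = (103.1·21.23 + 8.050·37.90)/111.2 = 22.43 µg/L.

22.4 µg/L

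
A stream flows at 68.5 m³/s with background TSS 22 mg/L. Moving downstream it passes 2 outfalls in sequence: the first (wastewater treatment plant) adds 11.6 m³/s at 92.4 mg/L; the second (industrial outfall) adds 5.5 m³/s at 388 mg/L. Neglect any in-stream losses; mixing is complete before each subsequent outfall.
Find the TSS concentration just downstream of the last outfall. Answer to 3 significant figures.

Outfall 1: combined Q = 80.10 m³/s; C = (68.50·22.00 + 11.60·92.40)/80.10 = 32.20 mg/L.
Outfall 2: combined Q = 85.60 m³/s; C = (80.10·32.20 + 5.500·388.0)/85.60 = 55.06 mg/L.

55.1 mg/L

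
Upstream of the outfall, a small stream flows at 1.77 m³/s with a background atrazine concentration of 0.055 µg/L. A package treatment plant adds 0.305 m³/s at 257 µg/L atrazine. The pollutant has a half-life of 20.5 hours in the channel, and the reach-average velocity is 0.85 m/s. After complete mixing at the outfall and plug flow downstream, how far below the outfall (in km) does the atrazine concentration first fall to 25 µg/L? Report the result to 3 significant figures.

Flow-weighted average: C = (1.770·0.05500 + 0.3050·257.0) / 2.075 = 78.48/2.075 = 37.82 µg/L.
Half-life 20.5 h → k = ln 2 / 20.5 = 0.03381 h⁻¹ = 0.8115 d⁻¹.
Set 37.82·exp(−k·t) = 25 → t = ln(37.82/25)/k = 44080 s = 12.25 h.
Distance = v·t = 0.85·44080 = 37470 m = 37.47 km.

37.5 km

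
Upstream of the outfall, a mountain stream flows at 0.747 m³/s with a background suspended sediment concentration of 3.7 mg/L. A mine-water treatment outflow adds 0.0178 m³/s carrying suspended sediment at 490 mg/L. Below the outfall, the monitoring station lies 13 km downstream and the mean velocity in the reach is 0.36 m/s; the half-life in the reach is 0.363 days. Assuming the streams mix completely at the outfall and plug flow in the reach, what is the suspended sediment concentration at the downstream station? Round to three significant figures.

After mixing, C = (0.7470·3.700 + 0.01780·490.0) / 0.7648 = 11.49/0.7648 = 15.02 mg/L.
Travel time t = 13·1000 / 0.36 = 36110 s = 10.03 h.
Half-life 0.363 d → k = ln 2 / 0.363 = 1.909 d⁻¹.
First-order decay: C = 15.02·exp(−k·t) = 15.02·0.4502 = 6.761 mg/L.

6.76 mg/L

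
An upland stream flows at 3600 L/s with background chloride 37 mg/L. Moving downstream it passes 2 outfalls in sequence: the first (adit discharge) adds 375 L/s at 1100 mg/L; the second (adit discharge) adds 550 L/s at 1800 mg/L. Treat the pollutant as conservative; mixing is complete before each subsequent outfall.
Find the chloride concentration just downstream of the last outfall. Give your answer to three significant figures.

After outfall 1: Q = 3600 + 375.0 = 3975 L/s; C = (3600·37.00 + 375.0·1100)/3975 = 137.3 mg/L.
After outfall 2: Q = 3975 + 550.0 = 4525 L/s; C = (3975·137.3 + 550.0·1800)/4525 = 339.4 mg/L.

339 mg/L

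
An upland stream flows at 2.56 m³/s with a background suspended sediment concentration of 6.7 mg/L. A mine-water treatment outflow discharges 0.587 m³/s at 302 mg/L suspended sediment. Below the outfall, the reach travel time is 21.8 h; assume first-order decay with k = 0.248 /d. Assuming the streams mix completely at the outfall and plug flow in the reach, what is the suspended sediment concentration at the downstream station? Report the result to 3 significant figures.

Flow-weighted average: C = (2.560·6.700 + 0.5870·302.0) / 3.147 = 194.4/3.147 = 61.78 mg/L.
After decay, C = 61.78 × e^(−kt) = 61.78 × 0.7983 = 49.32 mg/L.

49.3 mg/L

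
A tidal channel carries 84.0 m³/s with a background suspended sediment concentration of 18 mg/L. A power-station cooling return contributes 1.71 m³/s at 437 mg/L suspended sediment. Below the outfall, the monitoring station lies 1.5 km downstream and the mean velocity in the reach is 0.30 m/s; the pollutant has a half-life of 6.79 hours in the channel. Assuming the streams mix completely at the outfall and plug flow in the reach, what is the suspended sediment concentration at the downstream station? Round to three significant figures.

22.9 mg/L

Flow-weighted average: C = (84.00·18.00 + 1.710·437.0) / 85.71 = 2259/85.71 = 26.36 mg/L.
Travel time t = 1.5·1000 / 0.30 = 5000 s = 1.389 h.
Half-life 6.79 h → k = ln 2 / 6.79 = 0.1021 h⁻¹ = 2.450 d⁻¹.
After decay, C = 26.36 × e^(−kt) = 26.36 × 0.8678 = 22.88 mg/L.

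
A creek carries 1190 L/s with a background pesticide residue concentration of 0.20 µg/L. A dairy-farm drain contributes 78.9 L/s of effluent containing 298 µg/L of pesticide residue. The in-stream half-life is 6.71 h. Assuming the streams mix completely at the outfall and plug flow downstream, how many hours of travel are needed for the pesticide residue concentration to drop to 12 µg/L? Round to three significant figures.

4.30 h

Mixed concentration C = ΣQC/ΣQ = (1190·0.2000 + 78.90·298.0) / 1269 = 23750/1269 = 18.72 µg/L.
Half-life 6.71 h → k = ln 2 / 6.71 = 0.1033 h⁻¹ = 2.479 d⁻¹.
18.72·exp(−k·t) = 12 → t = ln(18.72/12)/k = 15490 s = 4.303 h.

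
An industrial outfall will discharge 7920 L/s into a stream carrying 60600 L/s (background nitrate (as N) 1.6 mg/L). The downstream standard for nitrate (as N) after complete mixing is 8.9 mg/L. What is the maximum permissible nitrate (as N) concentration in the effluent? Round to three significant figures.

At the limit, (Qr·Cr + Qe·Cₑ)/(Qr + Qe) = 8.9:
Cₑ = (68520·8.9 − 60600·1.600) / 7920 = 64.76 mg/L.

64.8 mg/L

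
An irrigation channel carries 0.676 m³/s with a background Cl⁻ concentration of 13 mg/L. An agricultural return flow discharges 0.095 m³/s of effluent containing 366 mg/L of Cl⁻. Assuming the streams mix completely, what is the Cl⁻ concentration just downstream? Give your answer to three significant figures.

56.5 mg/L

After mixing, C = (0.6760·13.00 + 0.09500·366.0) / 0.7710 = 43.56/0.7710 = 56.50 mg/L.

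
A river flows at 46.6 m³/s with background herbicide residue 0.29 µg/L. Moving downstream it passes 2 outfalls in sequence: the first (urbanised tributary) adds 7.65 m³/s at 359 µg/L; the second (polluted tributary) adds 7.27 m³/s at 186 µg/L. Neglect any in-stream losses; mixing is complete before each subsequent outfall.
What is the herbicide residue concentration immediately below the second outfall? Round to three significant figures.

66.8 µg/L

Outfall 1: combined Q = 54.25 m³/s; C = (46.60·0.2900 + 7.650·359.0)/54.25 = 50.87 µg/L.
Outfall 2: combined Q = 61.52 m³/s; C = (54.25·50.87 + 7.270·186.0)/61.52 = 66.84 µg/L.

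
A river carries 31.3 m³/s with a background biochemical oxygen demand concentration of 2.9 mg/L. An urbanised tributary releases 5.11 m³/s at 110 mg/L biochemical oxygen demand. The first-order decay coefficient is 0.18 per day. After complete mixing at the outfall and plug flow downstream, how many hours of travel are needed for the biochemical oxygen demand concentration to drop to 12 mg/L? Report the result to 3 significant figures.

Mass balance: C = (31.30·2.900 + 5.110·110.0) / 36.41 = 652.9/36.41 = 17.93 mg/L.
17.93·exp(−k·t) = 12 → t = ln(17.93/12)/k = 192800 s = 53.55 h.

53.6 h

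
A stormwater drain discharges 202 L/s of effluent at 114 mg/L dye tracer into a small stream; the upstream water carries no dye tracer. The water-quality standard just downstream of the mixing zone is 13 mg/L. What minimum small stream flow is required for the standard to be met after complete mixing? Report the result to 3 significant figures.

1570 L/s

Set C_mix = 13: (Q·0 + 202.0·114.0) / (Q + 202.0) = 13
→ Q = 202.0·(114.0 − 13)/(13 − 0) = 1569 L/s.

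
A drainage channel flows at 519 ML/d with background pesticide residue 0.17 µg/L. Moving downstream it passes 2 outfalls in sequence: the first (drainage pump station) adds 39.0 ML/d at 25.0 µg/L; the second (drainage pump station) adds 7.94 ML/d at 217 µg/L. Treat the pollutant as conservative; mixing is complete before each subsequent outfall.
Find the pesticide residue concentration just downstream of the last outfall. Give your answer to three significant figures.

Below outfall 1: Q → 558.0 ML/d, C = (519.0·0.1700 + 39.00·25.00)/558.0 = 1.905 µg/L.
Below outfall 2: Q → 565.9 ML/d, C = (558.0·1.905 + 7.940·217.0)/565.9 = 4.923 µg/L.

4.92 µg/L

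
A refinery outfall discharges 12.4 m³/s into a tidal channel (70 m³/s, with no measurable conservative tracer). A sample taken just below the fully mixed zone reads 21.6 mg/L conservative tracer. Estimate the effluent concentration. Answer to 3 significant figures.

144 mg/L

Mass balance: 70.00·0 + 12.40·Cₑ = 82.40·21.60
→ Cₑ = (82.40·21.60 − 70.00·0) / 12.40 = 143.5 mg/L.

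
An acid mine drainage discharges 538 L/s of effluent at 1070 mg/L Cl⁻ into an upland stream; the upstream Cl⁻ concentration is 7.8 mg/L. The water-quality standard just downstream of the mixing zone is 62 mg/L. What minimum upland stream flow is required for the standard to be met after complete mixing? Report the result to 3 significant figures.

Set C_mix = 62: (Q·7.800 + 538.0·1070) / (Q + 538.0) = 62
→ Q = 538.0·(1070 − 62)/(62 − 7.800) = 10010 L/s.

10000 L/s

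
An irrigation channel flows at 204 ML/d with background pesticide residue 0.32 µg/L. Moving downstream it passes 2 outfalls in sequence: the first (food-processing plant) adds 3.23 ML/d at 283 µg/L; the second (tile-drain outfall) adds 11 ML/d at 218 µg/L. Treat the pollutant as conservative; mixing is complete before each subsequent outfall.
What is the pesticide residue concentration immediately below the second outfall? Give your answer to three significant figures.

Below outfall 1: Q → 207.2 ML/d, C = (204.0·0.3200 + 3.230·283.0)/207.2 = 4.726 µg/L.
Below outfall 2: Q → 218.2 ML/d, C = (207.2·4.726 + 11.00·218.0)/218.2 = 15.48 µg/L.

15.5 µg/L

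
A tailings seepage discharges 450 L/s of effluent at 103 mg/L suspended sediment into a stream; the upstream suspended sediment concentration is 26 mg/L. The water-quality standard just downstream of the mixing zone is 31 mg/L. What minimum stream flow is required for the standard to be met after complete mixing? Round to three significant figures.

Set C_mix = 31: (Q·26.00 + 450.0·103.0) / (Q + 450.0) = 31
→ Q = 450.0·(103.0 − 31)/(31 − 26.00) = 6480 L/s.

6480 L/s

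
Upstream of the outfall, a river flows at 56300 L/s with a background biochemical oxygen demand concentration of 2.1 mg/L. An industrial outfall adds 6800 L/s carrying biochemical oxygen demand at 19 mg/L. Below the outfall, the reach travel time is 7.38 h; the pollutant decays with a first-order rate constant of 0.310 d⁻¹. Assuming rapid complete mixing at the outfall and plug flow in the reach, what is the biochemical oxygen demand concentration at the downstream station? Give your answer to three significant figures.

Mass balance: C = (56300·2.100 + 6800·19.00) / 63100 = 247400/63100 = 3.921 mg/L.
Decay over the reach: 3.921·exp(−kt) = 3.921·0.9091 = 3.565 mg/L.

3.56 mg/L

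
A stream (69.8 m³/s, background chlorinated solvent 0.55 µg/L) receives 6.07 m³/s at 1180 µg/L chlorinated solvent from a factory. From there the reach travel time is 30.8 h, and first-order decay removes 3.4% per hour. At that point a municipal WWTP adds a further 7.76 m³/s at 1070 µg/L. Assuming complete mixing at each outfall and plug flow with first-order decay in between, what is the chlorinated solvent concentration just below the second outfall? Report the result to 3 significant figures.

129 µg/L

Mixed concentration C = ΣQC/ΣQ = (69.80·0.5500 + 6.070·1180) / 75.87 = 7201/75.87 = 94.91 µg/L; combined flow 75.87 m³/s.
3.4%/h lost → k = −ln(1 − 0.034) = 0.03459 h⁻¹.
Decay over the reach: 94.91·exp(−kt) = 94.91·0.3446 = 32.71 µg/L.
Second outfall: C = (75.87·32.71 + 7.760·1070)/83.63 = 129.0 µg/L.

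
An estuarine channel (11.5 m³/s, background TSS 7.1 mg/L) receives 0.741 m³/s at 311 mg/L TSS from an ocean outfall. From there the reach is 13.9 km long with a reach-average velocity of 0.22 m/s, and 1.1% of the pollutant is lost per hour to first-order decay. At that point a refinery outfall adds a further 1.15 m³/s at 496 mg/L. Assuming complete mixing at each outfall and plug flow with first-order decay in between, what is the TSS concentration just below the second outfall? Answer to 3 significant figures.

61.8 mg/L

Flow-weighted average: C = (11.50·7.100 + 0.7410·311.0) / 12.24 = 312.1/12.24 = 25.50 mg/L; combined flow 12.24 m³/s.
Travel time t = 13.9·1000 / 0.22 = 63180 s = 17.55 h.
1.1%/h lost → k = −ln(1 − 0.011) = 0.01106 h⁻¹.
Decay over the reach: 25.50·exp(−kt) = 25.50·0.8236 = 21.00 mg/L.
Second outfall: C = (12.24·21.00 + 1.150·496.0)/13.39 = 61.79 mg/L.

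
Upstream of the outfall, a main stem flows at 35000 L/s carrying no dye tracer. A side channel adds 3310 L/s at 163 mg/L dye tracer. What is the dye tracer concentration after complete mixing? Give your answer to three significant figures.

14.1 mg/L

Mixed concentration C = ΣQC/ΣQ = (35000·0 + 3310·163.0) / 38310 = 539500/38310 = 14.08 mg/L.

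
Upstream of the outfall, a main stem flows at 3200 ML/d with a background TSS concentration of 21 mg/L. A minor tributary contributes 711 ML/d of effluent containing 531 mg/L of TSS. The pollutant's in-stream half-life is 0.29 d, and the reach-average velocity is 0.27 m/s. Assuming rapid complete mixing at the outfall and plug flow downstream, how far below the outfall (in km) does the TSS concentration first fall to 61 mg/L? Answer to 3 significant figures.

Mass balance: C = (3200·21.00 + 711.0·531.0) / 3911 = 444700/3911 = 113.7 mg/L.
Half-life 0.29 d → k = ln 2 / 0.29 = 2.390 d⁻¹.
Set 113.7·exp(−k·t) = 61 → t = ln(113.7/61)/k = 22510 s = 6.254 h.
Distance = v·t = 0.27·22510 = 6079 m = 6.079 km.

6.08 km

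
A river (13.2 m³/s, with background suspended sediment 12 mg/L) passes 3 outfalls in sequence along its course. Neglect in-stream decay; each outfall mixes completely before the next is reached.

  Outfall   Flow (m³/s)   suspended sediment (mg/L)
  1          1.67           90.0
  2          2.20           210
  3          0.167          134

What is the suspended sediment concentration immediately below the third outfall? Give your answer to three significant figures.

46.0 mg/L

After outfall 1: Q = 13.20 + 1.670 = 14.87 m³/s; C = (13.20·12.00 + 1.670·90.00)/14.87 = 20.76 mg/L.
After outfall 2: Q = 14.87 + 2.200 = 17.07 m³/s; C = (14.87·20.76 + 2.200·210.0)/17.07 = 45.15 mg/L.
After outfall 3: Q = 17.07 + 0.1670 = 17.24 m³/s; C = (17.07·45.15 + 0.1670·134.0)/17.24 = 46.01 mg/L.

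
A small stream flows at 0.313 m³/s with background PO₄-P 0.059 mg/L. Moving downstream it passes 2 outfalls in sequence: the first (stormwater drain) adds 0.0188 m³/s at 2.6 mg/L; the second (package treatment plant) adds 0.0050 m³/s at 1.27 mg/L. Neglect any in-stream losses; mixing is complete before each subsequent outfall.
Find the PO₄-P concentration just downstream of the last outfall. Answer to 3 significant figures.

0.219 mg/L

Below outfall 1: Q → 0.3318 m³/s, C = (0.3130·0.05900 + 0.01880·2.600)/0.3318 = 0.2030 mg/L.
Below outfall 2: Q → 0.3368 m³/s, C = (0.3318·0.2030 + 0.005000·1.270)/0.3368 = 0.2188 mg/L.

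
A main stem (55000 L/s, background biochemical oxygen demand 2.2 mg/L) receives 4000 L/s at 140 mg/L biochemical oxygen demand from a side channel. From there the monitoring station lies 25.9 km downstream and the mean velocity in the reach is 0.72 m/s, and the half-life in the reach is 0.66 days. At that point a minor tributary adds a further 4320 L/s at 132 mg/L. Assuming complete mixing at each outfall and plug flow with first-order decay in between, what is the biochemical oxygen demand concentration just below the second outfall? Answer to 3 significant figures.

16.0 mg/L

Conservation of mass: C = (55000·2.200 + 4000·140.0) / 59000 = 681000/59000 = 11.54 mg/L; combined flow 59000 L/s.
Travel time t = 25.9·1000 / 0.72 = 35970 s = 9.992 h.
Half-life 0.66 d → k = ln 2 / 0.66 = 1.050 d⁻¹.
After decay, C = 11.54 × e^(−kt) = 11.54 × 0.6458 = 7.454 mg/L.
Second outfall: C = (59000·7.454 + 4320·132.0)/63320 = 15.95 mg/L.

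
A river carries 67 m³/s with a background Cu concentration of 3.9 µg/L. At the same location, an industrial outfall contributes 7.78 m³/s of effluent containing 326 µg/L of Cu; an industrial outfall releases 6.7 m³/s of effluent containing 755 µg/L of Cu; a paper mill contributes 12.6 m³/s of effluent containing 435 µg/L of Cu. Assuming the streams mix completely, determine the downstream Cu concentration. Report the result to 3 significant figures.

Conservation of mass: C = (67.00·3.900 + 7.780·326.0 + 6.700·755.0 + 12.60·435.0) / 94.08 = 13340/94.08 = 141.8 µg/L.

142 µg/L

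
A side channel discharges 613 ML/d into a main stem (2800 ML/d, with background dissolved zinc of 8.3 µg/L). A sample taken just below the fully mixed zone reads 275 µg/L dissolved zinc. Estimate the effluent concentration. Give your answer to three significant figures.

Mass balance: 2800·8.300 + 613.0·Cₑ = 3413·275.0
→ Cₑ = (3413·275.0 − 2800·8.300) / 613.0 = 1493 µg/L.

1490 µg/L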